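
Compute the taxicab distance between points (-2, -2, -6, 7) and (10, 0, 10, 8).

Σ|x_i - y_i| = |-2 - 10| + |-2 - 0| + |-6 - 10| + |7 - 8| = 12 + 2 + 16 + 1 = 31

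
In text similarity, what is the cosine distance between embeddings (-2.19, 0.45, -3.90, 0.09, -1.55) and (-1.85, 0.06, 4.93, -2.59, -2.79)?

With u = (-2.19, 0.45, -3.90, 0.09, -1.55), v = (-1.85, 0.06, 4.93, -2.59, -2.79):
u·v = (-2.19)·(-1.85) + 0.45·0.06 + (-3.9)·4.93 + 0.09·(-2.59) + (-1.55)·(-2.79) = 4.0515 + 0.027 + (-19.227) + (-0.2331) + 4.3245 = -11.0571.
|u| = √((-2.19)² + 0.45² + (-3.9)² + 0.09² + (-1.55)²) = √(4.7961 + 0.2025 + 15.21 + 0.0081 + 2.4025) = √22.6192, |v| = √((-1.85)² + 0.06² + 4.93² + (-2.59)² + (-2.79)²) = √(3.4225 + 0.0036 + 24.3049 + 6.7081 + 7.7841) = √42.2232.
cos θ = (u·v)/(|u||v|) = -11.0571/(√22.6192·√42.2232) ≈ -0.3578
Cosine distance = 1 - cos θ ≈ 1 - (-0.3578) = 1.3578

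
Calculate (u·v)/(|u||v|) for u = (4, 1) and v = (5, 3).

With u = (4, 1), v = (5, 3):
u·v = 4·5 + 1·3 = 20 + 3 = 23.
|u| = √(4² + 1²) = √17, |v| = √(5² + 3²) = √34, so |u||v| = √(17·34) = √578.
cos θ = (u·v)/(|u||v|) = 23/√578 ≈ 0.9567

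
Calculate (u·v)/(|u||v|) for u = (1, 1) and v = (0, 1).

With u = (1, 1), v = (0, 1):
u·v = 1·0 + 1·1 = 0 + 1 = 1.
|u| = √(1² + 1²) = √2, |v| = √(0² + 1²) = √1, so |u||v| = √(2·1) = √2.
cos θ = (u·v)/(|u||v|) = 1/√2 ≈ 0.7071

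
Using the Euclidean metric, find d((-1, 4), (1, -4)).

√(Σ(x_i - y_i)²) = √((-1 - 1)² + (4 - (-4))²)
= √((-2)² + 8²) = √(4 + 64) = √68 ≈ 8.2462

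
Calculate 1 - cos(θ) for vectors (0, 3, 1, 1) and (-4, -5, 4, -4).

With u = (0, 3, 1, 1), v = (-4, -5, 4, -4):
u·v = 0·(-4) + 3·(-5) + 1·4 + 1·(-4) = 0 + (-15) + 4 + (-4) = -15.
|u| = √(0² + 3² + 1² + 1²) = √11, |v| = √((-4)² + (-5)² + 4² + (-4)²) = √73, so |u||v| = √(11·73) = √803.
cos θ = (u·v)/(|u||v|) = -15/√803 ≈ -0.5293
Cosine distance = 1 - cos θ ≈ 1 - (-0.5293) = 1.5293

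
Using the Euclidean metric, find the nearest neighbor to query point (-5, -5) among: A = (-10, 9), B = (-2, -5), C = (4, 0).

Distances: d(A) ≈ 14.8661, d(B) = 3, d(C) ≈ 10.2956. Nearest: B = (-2, -5) with distance 3.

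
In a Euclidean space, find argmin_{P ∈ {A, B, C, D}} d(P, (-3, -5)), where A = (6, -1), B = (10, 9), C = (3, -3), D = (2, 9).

Distances: d(A) ≈ 9.8489, d(B) ≈ 19.105, d(C) ≈ 6.3246, d(D) ≈ 14.8661. Nearest: C = (3, -3) with distance 6.3246.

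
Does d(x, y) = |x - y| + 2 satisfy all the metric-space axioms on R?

No. d fails identity of indiscernibles (specifically d(x,x) = 0): d(0, 0) = |0 - 0| + 2 = 0 + 2 = 2 ≠ 0.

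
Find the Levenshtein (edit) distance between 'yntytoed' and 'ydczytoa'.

Let D[i][j] be the edit distance between the first i characters of 'yntytoed' and the first j characters of 'ydczytoa', with D[i][0] = i, D[0][j] = j, and D[i][j] = D[i-1][j-1] if the characters match, else 1 + min(D[i-1][j], D[i][j-1], D[i-1][j-1]). Filling the table (rows: prefixes of 'yntytoed', columns: prefixes of 'ydczytoa'):
     ε  y  d  c  z  y  t  o  a
  ε  0  1  2  3  4  5  6  7  8
  y  1  0  1  2  3  4  5  6  7
  n  2  1  1  2  3  4  5  6  7
  t  3  2  2  2  3  4  4  5  6
  y  4  3  3  3  3  3  4  5  6
  t  5  4  4  4  4  4  3  4  5
  o  6  5  5  5  5  5  4  3  4
  e  7  6  6  6  6  6  5  4  4
  d  8  7  6  7  7  7  6  5  5
The bottom-right entry gives D[8][8] = 5, so no sequence of fewer than 5 edits works. Backtracking through the table gives one optimal edit sequence (5 edits):
  yntytoed → ydntytoed (ins d @2)
  ydntytoed → ydctytoed (sub n→c @3)
  ydctytoed → ydczytoed (sub t→z @4)
  ydczytoed → ydczytod (del e @8)
  ydczytod → ydczytoa (sub d→a @8)
Edit distance = 5.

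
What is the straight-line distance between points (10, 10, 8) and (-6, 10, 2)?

√(Σ(x_i - y_i)²) = √((10 - (-6))² + (10 - 10)² + (8 - 2)²)
= √(16² + 0² + 6²) = √(256 + 0 + 36) = √292 ≈ 17.088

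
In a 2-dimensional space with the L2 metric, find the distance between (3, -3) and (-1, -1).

(Σ|x_i - y_i|^2)^(1/2) = (|3 - (-1)|^2 + |-3 - (-1)|^2)^(1/2)
= (4^2 + 2^2)^(1/2) = (16 + 4)^(1/2) = (20)^(1/2) ≈ 4.4721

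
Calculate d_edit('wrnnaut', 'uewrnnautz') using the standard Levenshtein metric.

Let D[i][j] be the edit distance between the first i characters of 'wrnnaut' and the first j characters of 'uewrnnautz', with D[i][0] = i, D[0][j] = j, and D[i][j] = D[i-1][j-1] if the characters match, else 1 + min(D[i-1][j], D[i][j-1], D[i-1][j-1]). Filling the table (rows: prefixes of 'wrnnaut', columns: prefixes of 'uewrnnautz'):
     ε  u  e  w  r  n  n  a  u  t  z
  ε  0  1  2  3  4  5  6  7  8  9 10
  w  1  1  2  2  3  4  5  6  7  8  9
  r  2  2  2  3  2  3  4  5  6  7  8
  n  3  3  3  3  3  2  3  4  5  6  7
  n  4  4  4  4  4  3  2  3  4  5  6
  a  5  5  5  5  5  4  3  2  3  4  5
  u  6  5  6  6  6  5  4  3  2  3  4
  t  7  6  6  7  7  6  5  4  3  2  3
The bottom-right entry gives D[7][10] = 3, so no sequence of fewer than 3 edits works. Backtracking through the table gives one optimal edit sequence (3 edits):
  wrnnaut → uwrnnaut (ins u @1)
  uwrnnaut → uewrnnaut (ins e @2)
  uewrnnaut → uewrnnautz (ins z @10)
Edit distance = 3.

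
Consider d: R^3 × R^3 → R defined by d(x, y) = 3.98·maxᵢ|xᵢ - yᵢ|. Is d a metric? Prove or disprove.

Yes. The L∞ (Chebyshev) norm induces a metric on R^3, and multiplying a metric by a positive constant 3.98 > 0 preserves all four axioms: non-negativity (3.98·||x-y|| ≥ 0), identity (3.98·||x-y|| = 0 ⟺ ||x-y|| = 0 ⟺ x = y), symmetry (||x-y|| = ||y-x||), and the triangle inequality (3.98·||x-z|| ≤ 3.98·||x-y|| + 3.98·||y-z||). So d is a metric.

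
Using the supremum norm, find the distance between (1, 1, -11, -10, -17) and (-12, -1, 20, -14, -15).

max(|x_i - y_i|) = max(|1 - (-12)|, |1 - (-1)|, |-11 - 20|, |-10 - (-14)|, |-17 - (-15)|) = max(13, 2, 31, 4, 2) = 31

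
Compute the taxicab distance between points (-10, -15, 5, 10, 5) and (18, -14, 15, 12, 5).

Σ|x_i - y_i| = |-10 - 18| + |-15 - (-14)| + |5 - 15| + |10 - 12| + |5 - 5| = 28 + 1 + 10 + 2 + 0 = 41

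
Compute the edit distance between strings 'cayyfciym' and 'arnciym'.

Let D[i][j] be the edit distance between the first i characters of 'cayyfciym' and the first j characters of 'arnciym', with D[i][0] = i, D[0][j] = j, and D[i][j] = D[i-1][j-1] if the characters match, else 1 + min(D[i-1][j], D[i][j-1], D[i-1][j-1]). Filling the table (rows: prefixes of 'cayyfciym', columns: prefixes of 'arnciym'):
     ε  a  r  n  c  i  y  m
  ε  0  1  2  3  4  5  6  7
  c  1  1  2  3  3  4  5  6
  a  2  1  2  3  4  4  5  6
  y  3  2  2  3  4  5  4  5
  y  4  3  3  3  4  5  5  5
  f  5  4  4  4  4  5  6  6
  c  6  5  5  5  4  5  6  7
  i  7  6  6  6  5  4  5  6
  y  8  7  7  7  6  5  4  5
  m  9  8  8  8  7  6  5  4
The bottom-right entry gives D[9][7] = 4, so no sequence of fewer than 4 edits works. Backtracking through the table gives one optimal edit sequence (4 edits):
  cayyfciym → ayyfciym (del c @1)
  ayyfciym → ayfciym (del y @2)
  ayfciym → arfciym (sub y→r @2)
  arfciym → arnciym (sub f→n @3)
Edit distance = 4.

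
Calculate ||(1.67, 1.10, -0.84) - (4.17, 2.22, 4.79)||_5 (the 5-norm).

(Σ|x_i - y_i|^5)^(1/5) = (|1.67 - 4.17|^5 + |1.1 - 2.22|^5 + |-0.84 - 4.79|^5)^(1/5)
= (2.5^5 + 1.12^5 + 5.63^5)^(1/5) ≈ (97.6562 + 1.7623 + 5656.4242)^(1/5) = (5755.8427)^(1/5) ≈ 5.6497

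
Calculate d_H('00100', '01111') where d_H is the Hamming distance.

Differing positions: 2, 4, 5. Hamming distance = 3.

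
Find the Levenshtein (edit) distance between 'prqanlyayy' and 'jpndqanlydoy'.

Let D[i][j] be the edit distance between the first i characters of 'prqanlyayy' and the first j characters of 'jpndqanlydoy', with D[i][0] = i, D[0][j] = j, and D[i][j] = D[i-1][j-1] if the characters match, else 1 + min(D[i-1][j], D[i][j-1], D[i-1][j-1]). Filling the table (rows: prefixes of 'prqanlyayy', columns: prefixes of 'jpndqanlydoy'):
     ε  j  p  n  d  q  a  n  l  y  d  o  y
  ε  0  1  2  3  4  5  6  7  8  9 10 11 12
  p  1  1  1  2  3  4  5  6  7  8  9 10 11
  r  2  2  2  2  3  4  5  6  7  8  9 10 11
  q  3  3  3  3  3  3  4  5  6  7  8  9 10
  a  4  4  4  4  4  4  3  4  5  6  7  8  9
  n  5  5  5  4  5  5  4  3  4  5  6  7  8
  l  6  6  6  5  5  6  5  4  3  4  5  6  7
  y  7  7  7  6  6  6  6  5  4  3  4  5  6
  a  8  8  8  7  7  7  6  6  5  4  4  5  6
  y  9  9  9  8  8  8  7  7  6  5  5  5  5
  y 10 10 10  9  9  9  8  8  7  6  6  6  5
The bottom-right entry gives D[10][12] = 5, so no sequence of fewer than 5 edits works. Backtracking through the table gives one optimal edit sequence (5 edits):
  prqanlyayy → jprqanlyayy (ins j @1)
  jprqanlyayy → jpnrqanlyayy (ins n @3)
  jpnrqanlyayy → jpndqanlyayy (sub r→d @4)
  jpndqanlyayy → jpndqanlydyy (sub a→d @10)
  jpndqanlydyy → jpndqanlydoy (sub y→o @11)
Edit distance = 5.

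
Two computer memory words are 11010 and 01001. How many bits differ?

Differing positions: 1, 4, 5. Hamming distance = 3.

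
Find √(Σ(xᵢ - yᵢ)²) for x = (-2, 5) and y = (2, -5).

√(Σ(x_i - y_i)²) = √((-2 - 2)² + (5 - (-5))²)
= √((-4)² + 10²) = √(16 + 100) = √116 ≈ 10.7703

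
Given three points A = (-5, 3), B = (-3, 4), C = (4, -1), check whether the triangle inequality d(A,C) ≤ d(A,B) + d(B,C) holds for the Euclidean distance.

d(A,B) = √(2² + 1²) = √5 ≈ 2.2361, d(B,C) = √(7² + 5²) = √74 ≈ 8.6023, d(A,C) = √(9² + 4²) = √97 ≈ 9.8489.
d(A,C) ≈ 9.8489 ≤ 2.2361 + 8.6023 = 10.8384. Triangle inequality is satisfied.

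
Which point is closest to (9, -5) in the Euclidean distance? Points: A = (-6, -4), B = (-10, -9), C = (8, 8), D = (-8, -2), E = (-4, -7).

Distances: d(A) ≈ 15.0333, d(B) ≈ 19.4165, d(C) ≈ 13.0384, d(D) ≈ 17.2627, d(E) ≈ 13.1529. Nearest: C = (8, 8) with distance 13.0384.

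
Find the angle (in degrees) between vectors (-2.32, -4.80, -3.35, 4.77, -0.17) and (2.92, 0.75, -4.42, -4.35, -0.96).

With u = (-2.32, -4.80, -3.35, 4.77, -0.17), v = (2.92, 0.75, -4.42, -4.35, -0.96):
u·v = (-2.32)·2.92 + (-4.8)·0.75 + (-3.35)·(-4.42) + 4.77·(-4.35) + (-0.17)·(-0.96) = (-6.7744) + (-3.6) + 14.807 + (-20.7495) + 0.1632 = -16.1537.
|u| = √((-2.32)² + (-4.8)² + (-3.35)² + 4.77² + (-0.17)²) = √(5.3824 + 23.04 + 11.2225 + 22.7529 + 0.0289) = √62.4267, |v| = √(2.92² + 0.75² + (-4.42)² + (-4.35)² + (-0.96)²) = √(8.5264 + 0.5625 + 19.5364 + 18.9225 + 0.9216) = √48.4694.
cos θ = (u·v)/(|u||v|) = -16.1537/(√62.4267·√48.4694) ≈ -0.293666
θ = arccos(-0.293666) ≈ 107.08°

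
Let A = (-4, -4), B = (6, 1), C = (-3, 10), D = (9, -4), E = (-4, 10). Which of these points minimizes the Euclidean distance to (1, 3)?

Distances: d(A) ≈ 8.6023, d(B) ≈ 5.3852, d(C) ≈ 8.0623, d(D) ≈ 10.6301, d(E) ≈ 8.6023. Nearest: B = (6, 1) with distance 5.3852.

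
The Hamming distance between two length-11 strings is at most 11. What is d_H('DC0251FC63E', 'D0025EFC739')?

Differing positions: 2, 6, 9, 11. Hamming distance = 4. The maximum possible Hamming distance for length-11 strings is 11, so d_H/11 = 4/11 ≈ 0.3636.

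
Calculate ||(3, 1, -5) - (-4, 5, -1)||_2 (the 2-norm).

(Σ|x_i - y_i|^2)^(1/2) = (|3 - (-4)|^2 + |1 - 5|^2 + |-5 - (-1)|^2)^(1/2)
= (7^2 + 4^2 + 4^2)^(1/2) = (49 + 16 + 16)^(1/2) = (81)^(1/2) = 9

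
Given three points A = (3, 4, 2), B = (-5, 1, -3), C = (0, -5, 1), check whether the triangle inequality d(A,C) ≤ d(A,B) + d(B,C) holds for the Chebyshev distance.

d(A,B) = max(8, 3, 5) = 8, d(B,C) = max(5, 6, 4) = 6, d(A,C) = max(3, 9, 1) = 9.
d(A,C) = 9 ≤ 8 + 6 = 14. Triangle inequality is satisfied.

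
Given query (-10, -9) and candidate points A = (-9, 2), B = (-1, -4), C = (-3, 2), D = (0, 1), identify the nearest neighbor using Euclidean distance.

Distances: d(A) ≈ 11.0454, d(B) ≈ 10.2956, d(C) ≈ 13.0384, d(D) ≈ 14.1421. Nearest: B = (-1, -4) with distance 10.2956.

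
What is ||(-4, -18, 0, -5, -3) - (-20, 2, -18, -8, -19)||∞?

max(|x_i - y_i|) = max(|-4 - (-20)|, |-18 - 2|, |0 - (-18)|, |-5 - (-8)|, |-3 - (-19)|) = max(16, 20, 18, 3, 16) = 20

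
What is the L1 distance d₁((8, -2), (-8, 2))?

Σ|x_i - y_i| = |8 - (-8)| + |-2 - 2| = 16 + 4 = 20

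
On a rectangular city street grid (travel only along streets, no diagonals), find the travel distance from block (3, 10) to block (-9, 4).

Σ|x_i - y_i| = |3 - (-9)| + |10 - 4| = 12 + 6 = 18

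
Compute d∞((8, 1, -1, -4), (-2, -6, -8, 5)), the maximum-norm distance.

max(|x_i - y_i|) = max(|8 - (-2)|, |1 - (-6)|, |-1 - (-8)|, |-4 - 5|) = max(10, 7, 7, 9) = 10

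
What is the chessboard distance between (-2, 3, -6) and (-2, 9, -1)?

max(|x_i - y_i|) = max(|-2 - (-2)|, |3 - 9|, |-6 - (-1)|) = max(0, 6, 5) = 6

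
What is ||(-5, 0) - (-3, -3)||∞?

max(|x_i - y_i|) = max(|-5 - (-3)|, |0 - (-3)|) = max(2, 3) = 3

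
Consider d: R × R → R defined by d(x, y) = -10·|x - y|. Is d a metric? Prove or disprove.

No. With c = -10 < 0, d fails non-negativity: d(5, 12) = -10·|5 - 12| = -10·7 = -70 < 0.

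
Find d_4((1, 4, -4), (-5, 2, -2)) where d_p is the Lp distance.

(Σ|x_i - y_i|^4)^(1/4) = (|1 - (-5)|^4 + |4 - 2|^4 + |-4 - (-2)|^4)^(1/4)
= (6^4 + 2^4 + 2^4)^(1/4) = (1296 + 16 + 16)^(1/4) = (1328)^(1/4) ≈ 6.0367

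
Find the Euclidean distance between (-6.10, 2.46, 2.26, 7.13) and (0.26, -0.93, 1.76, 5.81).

√(Σ(x_i - y_i)²) = √((-6.1 - 0.26)² + (2.46 - (-0.93))² + (2.26 - 1.76)² + (7.13 - 5.81)²)
= √((-6.36)² + 3.39² + 0.5² + 1.32²) = √(40.4496 + 11.4921 + 0.25 + 1.7424) = √53.9341 ≈ 7.344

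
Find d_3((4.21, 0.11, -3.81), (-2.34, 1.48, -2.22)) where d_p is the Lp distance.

(Σ|x_i - y_i|^3)^(1/3) = (|4.21 - (-2.34)|^3 + |0.11 - 1.48|^3 + |-3.81 - (-2.22)|^3)^(1/3)
= (6.55^3 + 1.37^3 + 1.59^3)^(1/3) ≈ (281.0114 + 2.5714 + 4.0197)^(1/3) = (287.6025)^(1/3) ≈ 6.6008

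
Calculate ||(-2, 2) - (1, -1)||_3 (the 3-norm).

(Σ|x_i - y_i|^3)^(1/3) = (|-2 - 1|^3 + |2 - (-1)|^3)^(1/3)
= (3^3 + 3^3)^(1/3) = (27 + 27)^(1/3) = (54)^(1/3) ≈ 3.7798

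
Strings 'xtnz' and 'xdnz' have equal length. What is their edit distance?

Let D[i][j] be the edit distance between the first i characters of 'xtnz' and the first j characters of 'xdnz', with D[i][0] = i, D[0][j] = j, and D[i][j] = D[i-1][j-1] if the characters match, else 1 + min(D[i-1][j], D[i][j-1], D[i-1][j-1]). Filling the table (rows: prefixes of 'xtnz', columns: prefixes of 'xdnz'):
     ε  x  d  n  z
  ε  0  1  2  3  4
  x  1  0  1  2  3
  t  2  1  1  2  3
  n  3  2  2  1  2
  z  4  3  3  2  1
The bottom-right entry gives D[4][4] = 1, so no sequence of fewer than 1 edit works. Backtracking through the table gives one optimal edit sequence (1 edit):
  xtnz → xdnz (sub t→d @2)
Edit distance = 1.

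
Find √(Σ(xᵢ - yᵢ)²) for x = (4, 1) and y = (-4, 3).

√(Σ(x_i - y_i)²) = √((4 - (-4))² + (1 - 3)²)
= √(8² + (-2)²) = √(64 + 4) = √68 ≈ 8.2462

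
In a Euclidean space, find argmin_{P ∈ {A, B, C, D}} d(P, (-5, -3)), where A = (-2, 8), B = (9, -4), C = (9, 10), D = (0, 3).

Distances: d(A) ≈ 11.4018, d(B) ≈ 14.0357, d(C) ≈ 19.105, d(D) ≈ 7.8102. Nearest: D = (0, 3) with distance 7.8102.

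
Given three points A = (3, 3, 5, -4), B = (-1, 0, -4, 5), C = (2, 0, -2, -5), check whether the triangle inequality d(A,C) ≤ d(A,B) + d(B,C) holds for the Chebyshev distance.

d(A,B) = max(4, 3, 9, 9) = 9, d(B,C) = max(3, 0, 2, 10) = 10, d(A,C) = max(1, 3, 7, 1) = 7.
d(A,C) = 7 ≤ 9 + 10 = 19. Triangle inequality is satisfied.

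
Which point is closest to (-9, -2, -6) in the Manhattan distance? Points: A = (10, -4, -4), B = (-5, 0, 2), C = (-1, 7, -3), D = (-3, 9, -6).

Distances: d(A) = 23, d(B) = 14, d(C) = 20, d(D) = 17. Nearest: B = (-5, 0, 2) with distance 14.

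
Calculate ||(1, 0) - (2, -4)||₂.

√(Σ(x_i - y_i)²) = √((1 - 2)² + (0 - (-4))²)
= √((-1)² + 4²) = √(1 + 16) = √17 ≈ 4.1231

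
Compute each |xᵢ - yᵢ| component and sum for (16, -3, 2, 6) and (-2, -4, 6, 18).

Σ|x_i - y_i| = |16 - (-2)| + |-3 - (-4)| + |2 - 6| + |6 - 18| = 18 + 1 + 4 + 12 = 35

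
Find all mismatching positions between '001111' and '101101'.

Differing positions: 1, 5. Hamming distance = 2.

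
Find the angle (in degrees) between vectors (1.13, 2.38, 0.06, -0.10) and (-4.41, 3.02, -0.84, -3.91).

With u = (1.13, 2.38, 0.06, -0.10), v = (-4.41, 3.02, -0.84, -3.91):
u·v = 1.13·(-4.41) + 2.38·3.02 + 0.06·(-0.84) + (-0.1)·(-3.91) = (-4.9833) + 7.1876 + (-0.0504) + 0.391 = 2.5449.
|u| = √(1.13² + 2.38² + 0.06² + (-0.1)²) = √(1.2769 + 5.6644 + 0.0036 + 0.01) = √6.9549, |v| = √((-4.41)² + 3.02² + (-0.84)² + (-3.91)²) = √(19.4481 + 9.1204 + 0.7056 + 15.2881) = √44.5622.
cos θ = (u·v)/(|u||v|) = 2.5449/(√6.9549·√44.5622) ≈ 0.144558
θ = arccos(0.144558) ≈ 81.69°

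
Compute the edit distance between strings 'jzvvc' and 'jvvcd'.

Let D[i][j] be the edit distance between the first i characters of 'jzvvc' and the first j characters of 'jvvcd', with D[i][0] = i, D[0][j] = j, and D[i][j] = D[i-1][j-1] if the characters match, else 1 + min(D[i-1][j], D[i][j-1], D[i-1][j-1]). Filling the table (rows: prefixes of 'jzvvc', columns: prefixes of 'jvvcd'):
     ε  j  v  v  c  d
  ε  0  1  2  3  4  5
  j  1  0  1  2  3  4
  z  2  1  1  2  3  4
  v  3  2  1  1  2  3
  v  4  3  2  1  2  3
  c  5  4  3  2  1  2
The bottom-right entry gives D[5][5] = 2, so no sequence of fewer than 2 edits works. Backtracking through the table gives one optimal edit sequence (2 edits):
  jzvvc → jvvc (del z @2)
  jvvc → jvvcd (ins d @5)
Edit distance = 2.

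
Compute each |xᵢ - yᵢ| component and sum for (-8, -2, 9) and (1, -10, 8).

Σ|x_i - y_i| = |-8 - 1| + |-2 - (-10)| + |9 - 8| = 9 + 8 + 1 = 18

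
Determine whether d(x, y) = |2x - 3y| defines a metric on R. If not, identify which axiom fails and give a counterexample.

No. d fails symmetry: d(3, 5) = |2·3 - 3·5| = |-9| = 9, but d(5, 3) = |2·5 - 3·3| = |1| = 1. Since 9 ≠ 1, d(x,y) ≠ d(y,x) in general.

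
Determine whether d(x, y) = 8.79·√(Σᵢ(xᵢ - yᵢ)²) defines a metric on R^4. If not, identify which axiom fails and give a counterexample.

Yes. The L2 (Euclidean) norm induces a metric on R^4, and multiplying a metric by a positive constant 8.79 > 0 preserves all four axioms: non-negativity (8.79·||x-y|| ≥ 0), identity (8.79·||x-y|| = 0 ⟺ ||x-y|| = 0 ⟺ x = y), symmetry (||x-y|| = ||y-x||), and the triangle inequality (8.79·||x-z|| ≤ 8.79·||x-y|| + 8.79·||y-z||). So d is a metric.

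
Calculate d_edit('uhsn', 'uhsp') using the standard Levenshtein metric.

Let D[i][j] be the edit distance between the first i characters of 'uhsn' and the first j characters of 'uhsp', with D[i][0] = i, D[0][j] = j, and D[i][j] = D[i-1][j-1] if the characters match, else 1 + min(D[i-1][j], D[i][j-1], D[i-1][j-1]). Filling the table (rows: prefixes of 'uhsn', columns: prefixes of 'uhsp'):
     ε  u  h  s  p
  ε  0  1  2  3  4
  u  1  0  1  2  3
  h  2  1  0  1  2
  s  3  2  1  0  1
  n  4  3  2  1  1
The bottom-right entry gives D[4][4] = 1, so no sequence of fewer than 1 edit works. Backtracking through the table gives one optimal edit sequence (1 edit):
  uhsn → uhsp (sub n→p @4)
Edit distance = 1.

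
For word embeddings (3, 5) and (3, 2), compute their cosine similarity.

With u = (3, 5), v = (3, 2):
u·v = 3·3 + 5·2 = 9 + 10 = 19.
|u| = √(3² + 5²) = √34, |v| = √(3² + 2²) = √13, so |u||v| = √(34·13) = √442.
cos θ = (u·v)/(|u||v|) = 19/√442 ≈ 0.9037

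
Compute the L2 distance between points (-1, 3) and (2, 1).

(Σ|x_i - y_i|^2)^(1/2) = (|-1 - 2|^2 + |3 - 1|^2)^(1/2)
= (3^2 + 2^2)^(1/2) = (9 + 4)^(1/2) = (13)^(1/2) ≈ 3.6056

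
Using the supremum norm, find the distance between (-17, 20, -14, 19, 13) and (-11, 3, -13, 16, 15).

max(|x_i - y_i|) = max(|-17 - (-11)|, |20 - 3|, |-14 - (-13)|, |19 - 16|, |13 - 15|) = max(6, 17, 1, 3, 2) = 17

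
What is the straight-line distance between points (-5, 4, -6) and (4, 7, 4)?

√(Σ(x_i - y_i)²) = √((-5 - 4)² + (4 - 7)² + (-6 - 4)²)
= √((-9)² + (-3)² + (-10)²) = √(81 + 9 + 100) = √190 ≈ 13.784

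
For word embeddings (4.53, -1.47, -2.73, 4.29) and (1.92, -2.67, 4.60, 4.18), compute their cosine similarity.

With u = (4.53, -1.47, -2.73, 4.29), v = (1.92, -2.67, 4.60, 4.18):
u·v = 4.53·1.92 + (-1.47)·(-2.67) + (-2.73)·4.6 + 4.29·4.18 = 8.6976 + 3.9249 + (-12.558) + 17.9322 = 17.9967.
|u| = √(4.53² + (-1.47)² + (-2.73)² + 4.29²) = √(20.5209 + 2.1609 + 7.4529 + 18.4041) = √48.5388, |v| = √(1.92² + (-2.67)² + 4.6² + 4.18²) = √(3.6864 + 7.1289 + 21.16 + 17.4724) = √49.4477.
cos θ = (u·v)/(|u||v|) = 17.9967/(√48.5388·√49.4477) ≈ 0.3673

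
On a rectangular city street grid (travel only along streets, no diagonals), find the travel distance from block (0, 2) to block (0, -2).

Σ|x_i - y_i| = |0 - 0| + |2 - (-2)| = 0 + 4 = 4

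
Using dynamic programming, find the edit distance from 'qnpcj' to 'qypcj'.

Let D[i][j] be the edit distance between the first i characters of 'qnpcj' and the first j characters of 'qypcj', with D[i][0] = i, D[0][j] = j, and D[i][j] = D[i-1][j-1] if the characters match, else 1 + min(D[i-1][j], D[i][j-1], D[i-1][j-1]). Filling the table (rows: prefixes of 'qnpcj', columns: prefixes of 'qypcj'):
     ε  q  y  p  c  j
  ε  0  1  2  3  4  5
  q  1  0  1  2  3  4
  n  2  1  1  2  3  4
  p  3  2  2  1  2  3
  c  4  3  3  2  1  2
  j  5  4  4  3  2  1
The bottom-right entry gives D[5][5] = 1, so no sequence of fewer than 1 edit works. Backtracking through the table gives one optimal edit sequence (1 edit):
  qnpcj → qypcj (sub n→y @2)
Edit distance = 1.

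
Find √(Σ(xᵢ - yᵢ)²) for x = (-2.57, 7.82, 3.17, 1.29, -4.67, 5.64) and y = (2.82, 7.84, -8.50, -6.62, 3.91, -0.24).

√(Σ(x_i - y_i)²) = √((-2.57 - 2.82)² + (7.82 - 7.84)² + (3.17 - (-8.5))² + (1.29 - (-6.62))² + (-4.67 - 3.91)² + (5.64 - (-0.24))²)
= √((-5.39)² + (-0.02)² + 11.67² + 7.91² + (-8.58)² + 5.88²) = √(29.0521 + 0.0004 + 136.1889 + 62.5681 + 73.6164 + 34.5744) = √336.0003 ≈ 18.3303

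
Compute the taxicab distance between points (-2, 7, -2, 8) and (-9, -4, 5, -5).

Σ|x_i - y_i| = |-2 - (-9)| + |7 - (-4)| + |-2 - 5| + |8 - (-5)| = 7 + 11 + 7 + 13 = 38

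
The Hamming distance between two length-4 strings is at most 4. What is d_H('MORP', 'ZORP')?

Differing positions: 1. Hamming distance = 1. The maximum possible Hamming distance for length-4 strings is 4, so d_H/4 = 1/4 = 0.25.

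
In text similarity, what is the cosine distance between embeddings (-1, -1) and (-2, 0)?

With u = (-1, -1), v = (-2, 0):
u·v = (-1)·(-2) + (-1)·0 = 2 + 0 = 2.
|u| = √((-1)² + (-1)²) = √2, |v| = √((-2)² + 0²) = √4, so |u||v| = √(2·4) = √8.
cos θ = (u·v)/(|u||v|) = 2/√8 ≈ 0.7071
Cosine distance = 1 - cos θ ≈ 1 - 0.7071 = 0.2929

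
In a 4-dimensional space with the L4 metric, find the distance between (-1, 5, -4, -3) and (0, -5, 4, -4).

(Σ|x_i - y_i|^4)^(1/4) = (|-1 - 0|^4 + |5 - (-5)|^4 + |-4 - 4|^4 + |-3 - (-4)|^4)^(1/4)
= (1^4 + 10^4 + 8^4 + 1^4)^(1/4) = (1 + 10000 + 4096 + 1)^(1/4) = (14098)^(1/4) ≈ 10.8966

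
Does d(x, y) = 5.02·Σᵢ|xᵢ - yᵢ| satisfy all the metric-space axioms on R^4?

Yes. The L1 (Manhattan) norm induces a metric on R^4, and multiplying a metric by a positive constant 5.02 > 0 preserves all four axioms: non-negativity (5.02·||x-y|| ≥ 0), identity (5.02·||x-y|| = 0 ⟺ ||x-y|| = 0 ⟺ x = y), symmetry (||x-y|| = ||y-x||), and the triangle inequality (5.02·||x-z|| ≤ 5.02·||x-y|| + 5.02·||y-z||). So d is a metric.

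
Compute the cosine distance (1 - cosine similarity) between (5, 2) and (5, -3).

With u = (5, 2), v = (5, -3):
u·v = 5·5 + 2·(-3) = 25 + (-6) = 19.
|u| = √(5² + 2²) = √29, |v| = √(5² + (-3)²) = √34, so |u||v| = √(29·34) = √986.
cos θ = (u·v)/(|u||v|) = 19/√986 ≈ 0.6051
Cosine distance = 1 - cos θ ≈ 1 - 0.6051 = 0.3949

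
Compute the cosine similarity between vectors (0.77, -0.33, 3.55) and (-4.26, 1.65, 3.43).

With u = (0.77, -0.33, 3.55), v = (-4.26, 1.65, 3.43):
u·v = 0.77·(-4.26) + (-0.33)·1.65 + 3.55·3.43 = (-3.2802) + (-0.5445) + 12.1765 = 8.3518.
|u| = √(0.77² + (-0.33)² + 3.55²) = √(0.5929 + 0.1089 + 12.6025) = √13.3043, |v| = √((-4.26)² + 1.65² + 3.43²) = √(18.1476 + 2.7225 + 11.7649) = √32.635.
cos θ = (u·v)/(|u||v|) = 8.3518/(√13.3043·√32.635) ≈ 0.4008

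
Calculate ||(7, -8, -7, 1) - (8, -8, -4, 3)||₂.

√(Σ(x_i - y_i)²) = √((7 - 8)² + (-8 - (-8))² + (-7 - (-4))² + (1 - 3)²)
= √((-1)² + 0² + (-3)² + (-2)²) = √(1 + 0 + 9 + 4) = √14 ≈ 3.7417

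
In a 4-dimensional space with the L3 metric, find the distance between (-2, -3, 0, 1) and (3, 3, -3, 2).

(Σ|x_i - y_i|^3)^(1/3) = (|-2 - 3|^3 + |-3 - 3|^3 + |0 - (-3)|^3 + |1 - 2|^3)^(1/3)
= (5^3 + 6^3 + 3^3 + 1^3)^(1/3) = (125 + 216 + 27 + 1)^(1/3) = (369)^(1/3) ≈ 7.1726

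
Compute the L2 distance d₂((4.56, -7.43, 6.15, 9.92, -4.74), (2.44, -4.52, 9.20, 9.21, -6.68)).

√(Σ(x_i - y_i)²) = √((4.56 - 2.44)² + (-7.43 - (-4.52))² + (6.15 - 9.2)² + (9.92 - 9.21)² + (-4.74 - (-6.68))²)
= √(2.12² + (-2.91)² + (-3.05)² + 0.71² + 1.94²) = √(4.4944 + 8.4681 + 9.3025 + 0.5041 + 3.7636) = √26.5327 ≈ 5.151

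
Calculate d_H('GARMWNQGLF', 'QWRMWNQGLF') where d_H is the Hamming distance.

Differing positions: 1, 2. Hamming distance = 2.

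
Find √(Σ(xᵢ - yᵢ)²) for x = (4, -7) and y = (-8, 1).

√(Σ(x_i - y_i)²) = √((4 - (-8))² + (-7 - 1)²)
= √(12² + (-8)²) = √(144 + 64) = √208 ≈ 14.4222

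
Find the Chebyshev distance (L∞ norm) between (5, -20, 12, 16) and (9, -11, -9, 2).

max(|x_i - y_i|) = max(|5 - 9|, |-20 - (-11)|, |12 - (-9)|, |16 - 2|) = max(4, 9, 21, 14) = 21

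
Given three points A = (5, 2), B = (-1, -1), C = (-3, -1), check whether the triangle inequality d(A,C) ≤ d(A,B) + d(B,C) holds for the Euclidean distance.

d(A,B) = √(6² + 3²) = √45 ≈ 6.7082, d(B,C) = √(2² + 0²) = √4 = 2, d(A,C) = √(8² + 3²) = √73 ≈ 8.544.
d(A,C) ≈ 8.544 ≤ 6.7082 + 2 = 8.7082. Triangle inequality is satisfied.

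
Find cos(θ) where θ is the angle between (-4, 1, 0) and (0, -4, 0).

With u = (-4, 1, 0), v = (0, -4, 0):
u·v = (-4)·0 + 1·(-4) + 0·0 = 0 + (-4) + 0 = -4.
|u| = √((-4)² + 1² + 0²) = √17, |v| = √(0² + (-4)² + 0²) = √16, so |u||v| = √(17·16) = √272.
cos θ = (u·v)/(|u||v|) = -4/√272 ≈ -0.2425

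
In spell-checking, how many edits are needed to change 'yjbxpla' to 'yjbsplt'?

Let D[i][j] be the edit distance between the first i characters of 'yjbxpla' and the first j characters of 'yjbsplt', with D[i][0] = i, D[0][j] = j, and D[i][j] = D[i-1][j-1] if the characters match, else 1 + min(D[i-1][j], D[i][j-1], D[i-1][j-1]). Filling the table (rows: prefixes of 'yjbxpla', columns: prefixes of 'yjbsplt'):
     ε  y  j  b  s  p  l  t
  ε  0  1  2  3  4  5  6  7
  y  1  0  1  2  3  4  5  6
  j  2  1  0  1  2  3  4  5
  b  3  2  1  0  1  2  3  4
  x  4  3  2  1  1  2  3  4
  p  5  4  3  2  2  1  2  3
  l  6  5  4  3  3  2  1  2
  a  7  6  5  4  4  3  2  2
The bottom-right entry gives D[7][7] = 2, so no sequence of fewer than 2 edits works. Backtracking through the table gives one optimal edit sequence (2 edits):
  yjbxpla → yjbspla (sub x→s @4)
  yjbspla → yjbsplt (sub a→t @7)
Edit distance = 2.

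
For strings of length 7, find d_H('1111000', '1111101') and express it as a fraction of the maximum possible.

Differing positions: 5, 7. Hamming distance = 2. The maximum possible Hamming distance for length-7 strings is 7, so d_H/7 = 2/7 ≈ 0.2857.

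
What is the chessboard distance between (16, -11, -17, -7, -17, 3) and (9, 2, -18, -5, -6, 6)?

max(|x_i - y_i|) = max(|16 - 9|, |-11 - 2|, |-17 - (-18)|, |-7 - (-5)|, |-17 - (-6)|, |3 - 6|) = max(7, 13, 1, 2, 11, 3) = 13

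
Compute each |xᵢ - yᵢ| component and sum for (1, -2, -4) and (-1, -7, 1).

Σ|x_i - y_i| = |1 - (-1)| + |-2 - (-7)| + |-4 - 1| = 2 + 5 + 5 = 12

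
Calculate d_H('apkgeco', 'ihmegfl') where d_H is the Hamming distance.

Differing positions: 1, 2, 3, 4, 5, 6, 7. Hamming distance = 7.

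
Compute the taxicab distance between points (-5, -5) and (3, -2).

Σ|x_i - y_i| = |-5 - 3| + |-5 - (-2)| = 8 + 3 = 11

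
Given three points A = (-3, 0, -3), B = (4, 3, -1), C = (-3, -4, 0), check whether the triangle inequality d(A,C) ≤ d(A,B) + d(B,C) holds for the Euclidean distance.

d(A,B) = √(7² + 3² + 2²) = √62 ≈ 7.874, d(B,C) = √(7² + 7² + 1²) = √99 ≈ 9.9499, d(A,C) = √(0² + 4² + 3²) = √25 = 5.
d(A,C) = 5 ≤ 7.874 + 9.9499 = 17.8239. Triangle inequality is satisfied.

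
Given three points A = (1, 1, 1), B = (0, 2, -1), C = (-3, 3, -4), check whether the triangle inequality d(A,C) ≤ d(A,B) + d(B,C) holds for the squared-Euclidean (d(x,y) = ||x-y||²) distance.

d(A,B) = 1² + 1² + 2² = 6, d(B,C) = 3² + 1² + 3² = 19, d(A,C) = 4² + 2² + 5² = 45.
d(A,C) = 45 > 6 + 19 = 25. Triangle inequality is VIOLATED. (Squared-Euclidean is not a metric — this is a counterexample.)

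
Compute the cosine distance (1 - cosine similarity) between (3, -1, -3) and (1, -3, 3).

With u = (3, -1, -3), v = (1, -3, 3):
u·v = 3·1 + (-1)·(-3) + (-3)·3 = 3 + 3 + (-9) = -3.
|u| = √(3² + (-1)² + (-3)²) = √19, |v| = √(1² + (-3)² + 3²) = √19, so |u||v| = √(19·19) = √361 = 19.
cos θ = (u·v)/(|u||v|) = -3/19 ≈ -0.1579
Cosine distance = 1 - cos θ ≈ 1 - (-0.1579) = 1.1579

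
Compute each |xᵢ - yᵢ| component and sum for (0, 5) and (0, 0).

Σ|x_i - y_i| = |0 - 0| + |5 - 0| = 0 + 5 = 5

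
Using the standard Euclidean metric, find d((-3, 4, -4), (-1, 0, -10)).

√(Σ(x_i - y_i)²) = √((-3 - (-1))² + (4 - 0)² + (-4 - (-10))²)
= √((-2)² + 4² + 6²) = √(4 + 16 + 36) = √56 ≈ 7.4833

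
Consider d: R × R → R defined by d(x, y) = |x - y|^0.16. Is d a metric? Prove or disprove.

Yes. With 0 < p = 0.16 ≤ 1, d(x,y) = |x-y|^0.16 is a metric on R. Non-negativity and symmetry are immediate; |x-y|^0.16 = 0 ⟺ |x-y| = 0 ⟺ x = y. For the triangle inequality, the function t ↦ t^0.16 is subadditive on [0,∞) when p ≤ 1, so |x-z|^0.16 ≤ (|x-y| + |y-z|)^0.16 ≤ |x-y|^0.16 + |y-z|^0.16.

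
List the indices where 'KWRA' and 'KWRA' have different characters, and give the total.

Differing positions: none. Hamming distance = 0.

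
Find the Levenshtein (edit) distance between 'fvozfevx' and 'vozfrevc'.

Let D[i][j] be the edit distance between the first i characters of 'fvozfevx' and the first j characters of 'vozfrevc', with D[i][0] = i, D[0][j] = j, and D[i][j] = D[i-1][j-1] if the characters match, else 1 + min(D[i-1][j], D[i][j-1], D[i-1][j-1]). Filling the table (rows: prefixes of 'fvozfevx', columns: prefixes of 'vozfrevc'):
     ε  v  o  z  f  r  e  v  c
  ε  0  1  2  3  4  5  6  7  8
  f  1  1  2  3  3  4  5  6  7
  v  2  1  2  3  4  4  5  5  6
  o  3  2  1  2  3  4  5  6  6
  z  4  3  2  1  2  3  4  5  6
  f  5  4  3  2  1  2  3  4  5
  e  6  5  4  3  2  2  2  3  4
  v  7  6  5  4  3  3  3  2  3
  x  8  7  6  5  4  4  4  3  3
The bottom-right entry gives D[8][8] = 3, so no sequence of fewer than 3 edits works. Backtracking through the table gives one optimal edit sequence (3 edits):
  fvozfevx → vozfevx (del f @1)
  vozfevx → vozfrevx (ins r @5)
  vozfrevx → vozfrevc (sub x→c @8)
Edit distance = 3.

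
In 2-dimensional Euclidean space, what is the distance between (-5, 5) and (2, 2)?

√(Σ(x_i - y_i)²) = √((-5 - 2)² + (5 - 2)²)
= √((-7)² + 3²) = √(49 + 9) = √58 ≈ 7.6158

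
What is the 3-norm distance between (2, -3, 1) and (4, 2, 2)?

(Σ|x_i - y_i|^3)^(1/3) = (|2 - 4|^3 + |-3 - 2|^3 + |1 - 2|^3)^(1/3)
= (2^3 + 5^3 + 1^3)^(1/3) = (8 + 125 + 1)^(1/3) = (134)^(1/3) ≈ 5.1172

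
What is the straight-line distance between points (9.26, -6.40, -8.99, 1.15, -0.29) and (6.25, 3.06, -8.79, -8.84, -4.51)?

√(Σ(x_i - y_i)²) = √((9.26 - 6.25)² + (-6.4 - 3.06)² + (-8.99 - (-8.79))² + (1.15 - (-8.84))² + (-0.29 - (-4.51))²)
= √(3.01² + (-9.46)² + (-0.2)² + 9.99² + 4.22²) = √(9.0601 + 89.4916 + 0.04 + 99.8001 + 17.8084) = √216.2002 ≈ 14.7037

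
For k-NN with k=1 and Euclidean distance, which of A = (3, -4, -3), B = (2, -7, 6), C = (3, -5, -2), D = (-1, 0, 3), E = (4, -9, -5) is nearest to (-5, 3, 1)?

Distances: d(A) ≈ 11.3578, d(B) ≈ 13.1909, d(C) ≈ 11.7047, d(D) ≈ 5.3852, d(E) ≈ 16.1555. Nearest: D = (-1, 0, 3) with distance 5.3852.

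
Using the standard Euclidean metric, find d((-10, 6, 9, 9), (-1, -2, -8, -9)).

√(Σ(x_i - y_i)²) = √((-10 - (-1))² + (6 - (-2))² + (9 - (-8))² + (9 - (-9))²)
= √((-9)² + 8² + 17² + 18²) = √(81 + 64 + 289 + 324) = √758 ≈ 27.5318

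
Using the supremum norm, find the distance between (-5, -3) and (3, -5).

max(|x_i - y_i|) = max(|-5 - 3|, |-3 - (-5)|) = max(8, 2) = 8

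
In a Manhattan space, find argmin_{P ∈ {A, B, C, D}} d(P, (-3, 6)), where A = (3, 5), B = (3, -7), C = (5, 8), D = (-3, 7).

Distances: d(A) = 7, d(B) = 19, d(C) = 10, d(D) = 1. Nearest: D = (-3, 7) with distance 1.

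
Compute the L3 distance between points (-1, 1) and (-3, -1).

(Σ|x_i - y_i|^3)^(1/3) = (|-1 - (-3)|^3 + |1 - (-1)|^3)^(1/3)
= (2^3 + 2^3)^(1/3) = (8 + 8)^(1/3) = (16)^(1/3) ≈ 2.5198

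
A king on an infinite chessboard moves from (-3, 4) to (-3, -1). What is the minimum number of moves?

max(|x_i - y_i|) = max(|-3 - (-3)|, |4 - (-1)|) = max(0, 5) = 5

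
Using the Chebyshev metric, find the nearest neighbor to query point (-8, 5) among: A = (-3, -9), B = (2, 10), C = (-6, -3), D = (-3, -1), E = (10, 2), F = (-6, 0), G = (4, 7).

Distances: d(A) = 14, d(B) = 10, d(C) = 8, d(D) = 6, d(E) = 18, d(F) = 5, d(G) = 12. Nearest: F = (-6, 0) with distance 5.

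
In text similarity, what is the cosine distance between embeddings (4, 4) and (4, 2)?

With u = (4, 4), v = (4, 2):
u·v = 4·4 + 4·2 = 16 + 8 = 24.
|u| = √(4² + 4²) = √32, |v| = √(4² + 2²) = √20, so |u||v| = √(32·20) = √640.
cos θ = (u·v)/(|u||v|) = 24/√640 ≈ 0.9487
Cosine distance = 1 - cos θ ≈ 1 - 0.9487 = 0.0513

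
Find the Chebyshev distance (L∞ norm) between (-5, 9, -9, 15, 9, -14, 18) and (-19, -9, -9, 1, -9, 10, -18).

max(|x_i - y_i|) = max(|-5 - (-19)|, |9 - (-9)|, |-9 - (-9)|, |15 - 1|, |9 - (-9)|, |-14 - 10|, |18 - (-18)|) = max(14, 18, 0, 14, 18, 24, 36) = 36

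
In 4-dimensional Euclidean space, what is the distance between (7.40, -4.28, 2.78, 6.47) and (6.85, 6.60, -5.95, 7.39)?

√(Σ(x_i - y_i)²) = √((7.4 - 6.85)² + (-4.28 - 6.6)² + (2.78 - (-5.95))² + (6.47 - 7.39)²)
= √(0.55² + (-10.88)² + 8.73² + (-0.92)²) = √(0.3025 + 118.3744 + 76.2129 + 0.8464) = √195.7362 ≈ 13.9906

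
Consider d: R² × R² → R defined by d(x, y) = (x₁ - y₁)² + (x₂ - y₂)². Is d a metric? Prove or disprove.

No. The squared Euclidean distance fails the triangle inequality. Counterexample: x = (0, 0), y = (2, 4), z = (4, 8). d(x,z) = 4² + 8² = 80, but d(x,y) + d(y,z) = (2² + 4²) + (2² + 4²) = 20 + 20 = 40. Since 80 > 40, the triangle inequality is violated. (Note: √d, the ordinary Euclidean distance, IS a metric.)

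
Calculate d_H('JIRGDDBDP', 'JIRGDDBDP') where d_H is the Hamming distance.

Differing positions: none. Hamming distance = 0.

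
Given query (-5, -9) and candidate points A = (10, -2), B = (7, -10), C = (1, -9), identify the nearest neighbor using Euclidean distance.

Distances: d(A) ≈ 16.5529, d(B) ≈ 12.0416, d(C) = 6. Nearest: C = (1, -9) with distance 6.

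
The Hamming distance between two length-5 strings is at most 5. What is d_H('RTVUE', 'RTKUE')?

Differing positions: 3. Hamming distance = 1. The maximum possible Hamming distance for length-5 strings is 5, so d_H/5 = 1/5 = 0.2.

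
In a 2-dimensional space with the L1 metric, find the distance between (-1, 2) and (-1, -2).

Σ|x_i - y_i| = |-1 - (-1)| + |2 - (-2)| = 0 + 4 = 4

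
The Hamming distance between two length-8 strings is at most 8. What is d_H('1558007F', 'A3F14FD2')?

Differing positions: 1, 2, 3, 4, 5, 6, 7, 8. Hamming distance = 8. The maximum possible Hamming distance for length-8 strings is 8, so d_H/8 = 8/8 = 1.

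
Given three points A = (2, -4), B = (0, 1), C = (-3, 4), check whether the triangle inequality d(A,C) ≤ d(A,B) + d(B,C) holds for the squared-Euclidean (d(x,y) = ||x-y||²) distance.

d(A,B) = 2² + 5² = 29, d(B,C) = 3² + 3² = 18, d(A,C) = 5² + 8² = 89.
d(A,C) = 89 > 29 + 18 = 47. Triangle inequality is VIOLATED. (Squared-Euclidean is not a metric — this is a counterexample.)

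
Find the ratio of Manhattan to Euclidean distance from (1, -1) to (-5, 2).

L1 = |1 - (-5)| + |-1 - 2| = 6 + 3 = 9
L2 = √(6² + 3²) = √45 ≈ 6.7082
L1 ≥ L2 always (equality iff movement is along one axis); L1 > L2 here.
Ratio L1/L2 = 9/√45 ≈ 1.3416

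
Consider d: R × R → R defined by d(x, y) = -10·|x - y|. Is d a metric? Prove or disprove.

No. With c = -10 < 0, d fails non-negativity: d(9, 11) = -10·|9 - 11| = -10·2 = -20 < 0.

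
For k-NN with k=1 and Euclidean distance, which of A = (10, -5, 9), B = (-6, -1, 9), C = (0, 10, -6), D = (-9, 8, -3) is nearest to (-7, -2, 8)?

Distances: d(A) ≈ 17.2916, d(B) ≈ 1.7321, d(C) ≈ 19.7231, d(D) = 15. Nearest: B = (-6, -1, 9) with distance 1.7321.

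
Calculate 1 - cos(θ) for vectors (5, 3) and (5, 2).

With u = (5, 3), v = (5, 2):
u·v = 5·5 + 3·2 = 25 + 6 = 31.
|u| = √(5² + 3²) = √34, |v| = √(5² + 2²) = √29, so |u||v| = √(34·29) = √986.
cos θ = (u·v)/(|u||v|) = 31/√986 ≈ 0.9872
Cosine distance = 1 - cos θ ≈ 1 - 0.9872 = 0.0128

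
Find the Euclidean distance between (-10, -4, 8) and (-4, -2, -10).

√(Σ(x_i - y_i)²) = √((-10 - (-4))² + (-4 - (-2))² + (8 - (-10))²)
= √((-6)² + (-2)² + 18²) = √(36 + 4 + 324) = √364 ≈ 19.0788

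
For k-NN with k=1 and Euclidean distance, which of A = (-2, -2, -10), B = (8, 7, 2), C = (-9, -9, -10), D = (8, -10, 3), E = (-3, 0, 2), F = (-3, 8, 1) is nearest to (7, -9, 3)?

Distances: d(A) ≈ 17.2916, d(B) ≈ 16.0624, d(C) ≈ 20.6155, d(D) ≈ 1.4142, d(E) ≈ 13.4907, d(F) ≈ 19.8242. Nearest: D = (8, -10, 3) with distance 1.4142.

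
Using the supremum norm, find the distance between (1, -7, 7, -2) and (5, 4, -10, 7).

max(|x_i - y_i|) = max(|1 - 5|, |-7 - 4|, |7 - (-10)|, |-2 - 7|) = max(4, 11, 17, 9) = 17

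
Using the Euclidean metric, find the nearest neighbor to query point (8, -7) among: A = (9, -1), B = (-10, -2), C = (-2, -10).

Distances: d(A) ≈ 6.0828, d(B) ≈ 18.6815, d(C) ≈ 10.4403. Nearest: A = (9, -1) with distance 6.0828.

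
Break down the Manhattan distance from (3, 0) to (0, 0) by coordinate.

Σ|x_i - y_i| = |3 - 0| + |0 - 0| = 3 + 0 = 3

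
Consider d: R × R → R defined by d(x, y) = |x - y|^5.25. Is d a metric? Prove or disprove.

No. d(x,y) = |x-y|^5.25 fails the triangle inequality since p = 5.25 > 1. Counterexample: x = 2, y = 13, z = 24. d(x,z) = |2 - 24|^5.25 = 22^5.25 ≈ 11161410.3249, but d(x,y) + d(y,z) = 11^5.25 + 11^5.25 ≈ 293299.6854 + 293299.6854 = 586599.3708. Since 11161410.3249 > 586599.3708, the triangle inequality is violated.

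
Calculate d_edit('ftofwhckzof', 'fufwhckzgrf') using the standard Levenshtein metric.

Let D[i][j] be the edit distance between the first i characters of 'ftofwhckzof' and the first j characters of 'fufwhckzgrf', with D[i][0] = i, D[0][j] = j, and D[i][j] = D[i-1][j-1] if the characters match, else 1 + min(D[i-1][j], D[i][j-1], D[i-1][j-1]). Filling the table (rows: prefixes of 'ftofwhckzof', columns: prefixes of 'fufwhckzgrf'):
     ε  f  u  f  w  h  c  k  z  g  r  f
  ε  0  1  2  3  4  5  6  7  8  9 10 11
  f  1  0  1  2  3  4  5  6  7  8  9 10
  t  2  1  1  2  3  4  5  6  7  8  9 10
  o  3  2  2  2  3  4  5  6  7  8  9 10
  f  4  3  3  2  3  4  5  6  7  8  9  9
  w  5  4  4  3  2  3  4  5  6  7  8  9
  h  6  5  5  4  3  2  3  4  5  6  7  8
  c  7  6  6  5  4  3  2  3  4  5  6  7
  k  8  7  7  6  5  4  3  2  3  4  5  6
  z  9  8  8  7  6  5  4  3  2  3  4  5
  o 10  9  9  8  7  6  5  4  3  3  4  5
  f 11 10 10  9  8  7  6  5  4  4  4  4
The bottom-right entry gives D[11][11] = 4, so no sequence of fewer than 4 edits works. Backtracking through the table gives one optimal edit sequence (4 edits):
  ftofwhckzof → fofwhckzof (del t @2)
  fofwhckzof → fufwhckzof (sub o→u @2)
  fufwhckzof → fufwhckzgof (ins g @9)
  fufwhckzgof → fufwhckzgrf (sub o→r @10)
Edit distance = 4.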